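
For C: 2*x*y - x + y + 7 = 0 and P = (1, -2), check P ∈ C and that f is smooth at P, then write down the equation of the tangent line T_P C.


Tangent line at P: -5*x + 3*y + 11 = 0.

Step 1: f(1, -2) = 0, so P lies on C.
Step 2: partial derivatives
  f_x(x, y) = 2*y - 1, f_y(x, y) = 2*x + 1.
  f_x(P) = -5, f_y(P) = 3 (gradient nonzero, so P is smooth).
Step 3: tangent line at P: -5·(x − 1) + 3·(y − -2) = 0.
Expanding: -5*x + 3*y + 11 = 0.


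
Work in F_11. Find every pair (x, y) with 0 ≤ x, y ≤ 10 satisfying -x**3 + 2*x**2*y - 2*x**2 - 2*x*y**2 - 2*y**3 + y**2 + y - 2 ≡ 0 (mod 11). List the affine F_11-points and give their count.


Affine F_11-points: {(0, 3), (0, 4), (0, 10), (4, 9), (5, 6), (7, 8)}; count = 6.

For each of the 121 pairs (x, y) ∈ F_11², evaluate f(x, y) mod 11. Record the zeros.
  x = 0: [0↦9, 1↦9, 2↦10, 3↦0, 4↦0, 5↦9, 6↦4, 7↦6, 8↦3, 9↦5, 10↦0]  zeros at y ∈ {3, 4, 10}
  x = 1: [0↦6, 1↦6, 2↦3, 3↦7, 4↦6, 5↦10, 6↦7, 7↦7, 8↦9, 9↦1, 10↦4]  zeros at y ∈ ∅
  x = 2: [0↦4, 1↦8, 2↦5, 3↦5, 4↦7, 5↦10, 6↦2, 7↦4, 8↦4, 9↦1, 10↦5]  zeros at y ∈ ∅
  x = 3: [0↦8, 1↦9, 2↦10, 3↦10, 4↦8, 5↦3, 6↦5, 7↦2, 8↦4, 9↦10, 10↦8]  zeros at y ∈ ∅
  x = 4: [0↦1, 1↦3, 2↦1, 3↦5, 4↦3, 5↦5, 6↦10, 7↦6, 8↦3, 9↦0, 10↦7]  zeros at y ∈ {9}
  x = 5: [0↦10, 1↦6, 2↦5, 3↦6, 4↦8, 5↦10, 6↦0, 7↦10, 8↦6, 9↦9, 10↦7]  zeros at y ∈ {6}
  x = 6: [0↦7, 1↦1, 2↦5, 3↦7, 4↦6, 5↦1, 6↦2, 7↦8, 8↦7, 9↦9, 10↦2]  zeros at y ∈ ∅
  x = 7: [0↦8, 1↦4, 2↦6, 3↦2, 4↦2, 5↦5, 6↦10, 7↦5, 8↦0, 9↦5, 10↦8]  zeros at y ∈ {8}
  x = 8: [0↦7, 1↦9, 2↦2, 3↦7, 4↦1, 5↦5, 6↦7, 7↦6, 8↦1, 9↦2, 10↦8]  zeros at y ∈ ∅
  x = 9: [0↦9, 1↦10, 2↦9, 3↦5, 4↦8, 5↦6, 6↦9, 7↦5, 8↦4, 9↦5, 10↦7]  zeros at y ∈ ∅
  x = 10: [0↦8, 1↦1, 2↦10, 3↦1, 4↦6, 5↦2, 6↦10, 7↦7, 8↦3, 9↦8, 10↦10]  zeros at y ∈ ∅
Collecting zeros: affine points = {(0, 3), (0, 4), (0, 10), (4, 9), (5, 6), (7, 8)}.
Total count |C(F_11)_aff| = 6.


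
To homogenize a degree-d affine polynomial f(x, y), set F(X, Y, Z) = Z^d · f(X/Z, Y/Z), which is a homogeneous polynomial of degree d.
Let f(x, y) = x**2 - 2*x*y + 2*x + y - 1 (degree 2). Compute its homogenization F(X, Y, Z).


F(X, Y, Z) = X**2 - 2*X*Y + 2*X*Z + Y*Z - Z**2

deg(f) = 2.
Substitute x = X/Z, y = Y/Z into f, then multiply by Z^2.
  monomial 1·x^2·y^0 ↦ 1·X^2·Y^0·Z^0.
  monomial -2·x^1·y^1 ↦ -2·X^1·Y^1·Z^0.
  monomial 2·x^1·y^0 ↦ 2·X^1·Y^0·Z^1.
  monomial 1·x^0·y^1 ↦ 1·X^0·Y^1·Z^1.
  monomial -1·x^0·y^0 ↦ -1·X^0·Y^0·Z^2.
Collecting: F(X, Y, Z) = X**2 - 2*X*Y + 2*X*Z + Y*Z - Z**2.


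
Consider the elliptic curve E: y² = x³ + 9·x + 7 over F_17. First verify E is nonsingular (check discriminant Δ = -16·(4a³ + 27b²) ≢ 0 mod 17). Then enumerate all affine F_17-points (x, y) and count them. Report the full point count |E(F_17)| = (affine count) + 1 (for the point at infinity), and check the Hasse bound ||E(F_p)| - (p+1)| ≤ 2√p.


Affine points = {(1, 0), (2, 4), (2, 13), (8, 8), (8, 9), (9, 1), (9, 16), (10, 3), (10, 14), (11, 3), (11, 14), (13, 3), (13, 14), (14, 2), (14, 15), (15, 7), (15, 10)}; affine count = 17; |E(F_17)| = 18.

Discriminant check: Δ ∝ 4a³ + 27b² = 4·9³ + 27·7² = 4·729 + 27·49 ≡ 6 (mod 17). Nonzero ⇒ E is nonsingular.
For each x ∈ F_17, compute rhs = x³ + 9·x + 7 mod 17, then count y ∈ F_17 with y² ≡ rhs.
  x = 0: rhs = 7, matching y values: none (0 points).
  x = 1: rhs = 0, matching y values: 0 (1 points).
  x = 2: rhs = 16, matching y values: 4, 13 (2 points).
  x = 3: rhs = 10, matching y values: none (0 points).
  x = 4: rhs = 5, matching y values: none (0 points).
  x = 5: rhs = 7, matching y values: none (0 points).
  x = 6: rhs = 5, matching y values: none (0 points).
  x = 7: rhs = 5, matching y values: none (0 points).
  x = 8: rhs = 13, matching y values: 8, 9 (2 points).
  x = 9: rhs = 1, matching y values: 1, 16 (2 points).
  x = 10: rhs = 9, matching y values: 3, 14 (2 points).
  x = 11: rhs = 9, matching y values: 3, 14 (2 points).
  x = 12: rhs = 7, matching y values: none (0 points).
  x = 13: rhs = 9, matching y values: 3, 14 (2 points).
  x = 14: rhs = 4, matching y values: 2, 15 (2 points).
  x = 15: rhs = 15, matching y values: 7, 10 (2 points).
  x = 16: rhs = 14, matching y values: none (0 points).
Total affine count: 17.
Full point count |E(F_17)| = 17 + 1 = 18.
Hasse bound: |18 − (17+1)| = |0| = 0 ≤ 2√17 ≈ 8.2462 ✓.


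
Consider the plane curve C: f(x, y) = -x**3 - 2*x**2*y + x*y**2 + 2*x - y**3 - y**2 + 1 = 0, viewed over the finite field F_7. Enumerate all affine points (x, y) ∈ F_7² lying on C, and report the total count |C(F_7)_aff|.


Affine F_7-points: {(0, 3), (1, 4), (1, 5), (2, 6), (3, 2), (5, 1), (6, 0)}; count = 7.

For each of the 49 pairs (x, y) ∈ F_7², evaluate f(x, y) mod 7. Record the zeros.
  x = 0: [0↦1, 1↦6, 2↦3, 3↦0, 4↦5, 5↦5, 6↦1]  zeros at y ∈ {3}
  x = 1: [0↦2, 1↦6, 2↦4, 3↦4, 4↦0, 5↦0, 6↦5]  zeros at y ∈ {4, 5}
  x = 2: [0↦4, 1↦3, 2↦5, 3↦4, 4↦1, 5↦4, 6↦0]  zeros at y ∈ {6}
  x = 3: [0↦1, 1↦5, 2↦0, 3↦1, 4↦2, 5↦4, 6↦1]  zeros at y ∈ {2}
  x = 4: [0↦1, 1↦6, 2↦4, 3↦3, 4↦4, 5↦1, 6↦2]  zeros at y ∈ ∅
  x = 5: [0↦5, 1↦0, 2↦4, 3↦4, 4↦1, 5↦3, 6↦4]  zeros at y ∈ {1}
  x = 6: [0↦0, 1↦2, 2↦1, 3↦5, 4↦1, 5↦4, 6↦1]  zeros at y ∈ {0}
Collecting zeros: affine points = {(0, 3), (1, 4), (1, 5), (2, 6), (3, 2), (5, 1), (6, 0)}.
Total count |C(F_7)_aff| = 7.


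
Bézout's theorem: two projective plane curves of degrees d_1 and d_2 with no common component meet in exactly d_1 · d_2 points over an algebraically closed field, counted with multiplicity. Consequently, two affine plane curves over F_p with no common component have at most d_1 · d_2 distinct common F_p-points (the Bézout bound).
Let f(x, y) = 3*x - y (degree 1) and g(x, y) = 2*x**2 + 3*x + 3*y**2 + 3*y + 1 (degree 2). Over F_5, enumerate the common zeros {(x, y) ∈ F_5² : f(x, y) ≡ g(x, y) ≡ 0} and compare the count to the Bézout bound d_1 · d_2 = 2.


Common zeros: ∅; count = 0; Bézout bound = 2.

deg(f) = 1, deg(g) = 2, so Bézout bound = 2.
Scan x ∈ F_5. For each x, list the y ∈ F_5 with f(x, y) ≡ 0 and those with g(x, y) ≡ 0 (mod 5); the common zeros in that column are the intersection.
  x = 0: f ≡ 0 at y ∈ {0}; g ≡ 0 at y ∈ ∅; common: ∅.
  x = 1: f ≡ 0 at y ∈ {3}; g ≡ 0 at y ∈ ∅; common: ∅.
  x = 2: f ≡ 0 at y ∈ {1}; g ≡ 0 at y ∈ {0, 4}; common: ∅.
  x = 3: f ≡ 0 at y ∈ {4}; g ≡ 0 at y ∈ ∅; common: ∅.
  x = 4: f ≡ 0 at y ∈ {2}; g ≡ 0 at y ∈ {0, 4}; common: ∅.
Collecting: common zeros = ∅, so the count is 0.
Comparison with the Bézout bound: 0 ≤ 2 = deg(f)·deg(g), as expected for curves with no common component (the affine F_5-count falls short of the bound because intersections may lie at infinity, over extension fields, or carry multiplicity).


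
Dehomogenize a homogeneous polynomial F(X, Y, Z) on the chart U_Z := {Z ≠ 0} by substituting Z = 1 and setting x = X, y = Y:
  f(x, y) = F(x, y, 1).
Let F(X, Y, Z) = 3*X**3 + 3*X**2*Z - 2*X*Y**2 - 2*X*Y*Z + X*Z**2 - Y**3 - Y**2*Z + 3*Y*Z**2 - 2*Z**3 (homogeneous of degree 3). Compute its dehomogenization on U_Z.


f(x, y) = 3*x**3 + 3*x**2 - 2*x*y**2 - 2*x*y + x - y**3 - y**2 + 3*y - 2

On U_Z we set Z = 1. Each monomial c·X^i·Y^j·Z^k in F becomes c·x^i·y^j·1^k = c·x^i·y^j.
Substituting Z = 1: F(X, Y, 1) = 3*x**3 + 3*x**2 - 2*x*y**2 - 2*x*y + x - y**3 - y**2 + 3*y - 2.
Note: deg(f) ≤ deg(F) = 3; strict inequality happens when F is divisible by Z (lost terms).


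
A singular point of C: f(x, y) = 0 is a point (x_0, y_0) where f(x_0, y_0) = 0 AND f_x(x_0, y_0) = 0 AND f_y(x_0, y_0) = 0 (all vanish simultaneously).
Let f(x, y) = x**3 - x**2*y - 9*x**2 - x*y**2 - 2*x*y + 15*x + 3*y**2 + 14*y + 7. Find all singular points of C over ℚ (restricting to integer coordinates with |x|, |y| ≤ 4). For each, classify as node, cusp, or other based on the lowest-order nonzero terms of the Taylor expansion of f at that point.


Singular points: {(2, -3)}; classification: cusp.

Compute partial derivatives:
  f_x = 3*x**2 - 2*x*y - 18*x - y**2 - 2*y + 15.
  f_y = -x**2 - 2*x*y - 2*x + 6*y + 14.
Scan x_0 ∈ {−4, ..., 4}. For each x_0, f_y(x_0, y) is a polynomial in y; find its integer roots y ∈ {−4, ..., 4}, then test f_x and f at those candidates.
  x = -4: f_y(-4, y) = 14*y + 6; no integer root y with |y| ≤ 4.
  x = -3: f_y(-3, y) = 12*y + 11; no integer root y with |y| ≤ 4.
  x = -2: f_y(-2, y) = 10*y + 14; no integer root y with |y| ≤ 4.
  x = -1: f_y(-1, y) = 8*y + 15; no integer root y with |y| ≤ 4.
  x = 0: f_y(0, y) = 6*y + 14; no integer root y with |y| ≤ 4.
  x = 1: f_y(1, y) = 4*y + 11; no integer root y with |y| ≤ 4.
  x = 2: f_y(2, y) = 2*y + 6; vanishes at y ∈ {-3}. (2, -3): f_x = 0, f = 0 — SINGULAR.
  x = 3: f_y(3, y) = -1; no integer root y with |y| ≤ 4.
  x = 4: f_y(4, y) = -2*y - 10; no integer root y with |y| ≤ 4.
Only singular point on the grid: (2, -3).
Classify: substitute x = 2 + u, y = -3 + v and expand: f = u**3 - u**2*v - u*v**2 + v**2.
No constant or linear terms (consistent with a singular point). Quadratic part: v**2. Cubic part: u**3 - u**2*v - u*v**2.
The quadratic part v**2 is a perfect square, so there is a single (double) tangent line v = 0, i.e. y = -3. Restricting the cubic part to that line (v = 0) leaves u**3 ≠ 0, so f is not divisible by v and the branch is v² ≈ -u**3 to lowest order — this is a cusp.
Classification: cusp.


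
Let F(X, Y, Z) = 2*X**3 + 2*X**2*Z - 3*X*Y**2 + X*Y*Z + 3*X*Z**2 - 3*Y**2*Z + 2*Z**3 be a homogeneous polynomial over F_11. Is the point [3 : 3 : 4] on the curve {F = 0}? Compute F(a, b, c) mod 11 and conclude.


F(3,3,4) ≡ 3 (mod 11); P is NOT on the curve.

Evaluate F(3, 3, 4) term-by-term (mod 11).
  2*X**3 ↦ 2·27·1·1 = 54
  2*X**2*Z ↦ 2·9·1·4 = 72
  -3*X*Y**2 ↦ -3·3·9·1 = -81
  X*Y*Z ↦ 1·3·3·4 = 36
  3*X*Z**2 ↦ 3·3·1·16 = 144
  -3*Y**2*Z ↦ -3·1·9·4 = -108
  2*Z**3 ↦ 2·1·1·64 = 128
Sum: F(3, 3, 4) = (54) + (72) + (-81) + (36) + (144) + (-108) + (128) = 245.
Reducing mod 11: 245 ≡ 3 (mod 11).
Since F(a, b, c) ≡ 3 ≠ 0 (mod 11), P does NOT lie on the curve.


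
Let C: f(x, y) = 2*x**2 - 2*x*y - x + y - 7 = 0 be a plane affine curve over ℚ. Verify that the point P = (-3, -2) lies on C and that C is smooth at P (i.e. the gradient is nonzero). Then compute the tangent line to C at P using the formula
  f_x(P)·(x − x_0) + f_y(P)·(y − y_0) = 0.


Tangent line at P: -9*x + 7*y - 13 = 0.

Step 1: f(-3, -2) = 0, so P lies on C.
Step 2: partial derivatives
  f_x(x, y) = 4*x - 2*y - 1, f_y(x, y) = 1 - 2*x.
  f_x(P) = -9, f_y(P) = 7 (gradient nonzero, so P is smooth).
Step 3: tangent line at P: -9·(x − -3) + 7·(y − -2) = 0.
Expanding: -9*x + 7*y - 13 = 0.


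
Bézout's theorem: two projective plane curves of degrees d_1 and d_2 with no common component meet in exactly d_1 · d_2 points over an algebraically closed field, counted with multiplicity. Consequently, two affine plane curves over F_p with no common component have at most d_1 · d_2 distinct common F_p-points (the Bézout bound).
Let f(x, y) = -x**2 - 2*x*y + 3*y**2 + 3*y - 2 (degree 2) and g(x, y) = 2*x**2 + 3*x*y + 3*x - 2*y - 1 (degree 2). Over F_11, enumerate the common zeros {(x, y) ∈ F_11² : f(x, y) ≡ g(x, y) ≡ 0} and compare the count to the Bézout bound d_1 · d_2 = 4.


Common zeros: {(0, 5), (3, 1), (6, 2)}; count = 3; Bézout bound = 4.

deg(f) = 2, deg(g) = 2, so Bézout bound = 4.
Scan x ∈ F_11. For each x, list the y ∈ F_11 with f(x, y) ≡ 0 and those with g(x, y) ≡ 0 (mod 11); the common zeros in that column are the intersection.
  x = 0: f ≡ 0 at y ∈ {5}; g ≡ 0 at y ∈ {5}; common: {5}.
  x = 1: f ≡ 0 at y ∈ {2, 5}; g ≡ 0 at y ∈ {7}; common: ∅.
  x = 2: f ≡ 0 at y ∈ ∅; g ≡ 0 at y ∈ {5}; common: ∅.
  x = 3: f ≡ 0 at y ∈ {0, 1}; g ≡ 0 at y ∈ {1}; common: {1}.
  x = 4: f ≡ 0 at y ∈ ∅; g ≡ 0 at y ∈ {10}; common: ∅.
  x = 5: f ≡ 0 at y ∈ ∅; g ≡ 0 at y ∈ {1}; common: ∅.
  x = 6: f ≡ 0 at y ∈ {1, 2}; g ≡ 0 at y ∈ {2}; common: {2}.
  x = 7: f ≡ 0 at y ∈ ∅; g ≡ 0 at y ∈ {10}; common: ∅.
  x = 8: f ≡ 0 at y ∈ {0, 8}; g ≡ 0 at y ∈ ∅; common: ∅.
  x = 9: f ≡ 0 at y ∈ {8}; g ≡ 0 at y ∈ {7}; common: ∅.
  x = 10: f ≡ 0 at y ∈ ∅; g ≡ 0 at y ∈ {4}; common: ∅.
Collecting: common zeros = {(0, 5), (3, 1), (6, 2)}, so the count is 3.
Comparison with the Bézout bound: 3 ≤ 4 = deg(f)·deg(g), as expected for curves with no common component (the affine F_11-count falls short of the bound because intersections may lie at infinity, over extension fields, or carry multiplicity).


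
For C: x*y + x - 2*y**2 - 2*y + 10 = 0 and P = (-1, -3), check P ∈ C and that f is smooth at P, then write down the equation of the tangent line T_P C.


Tangent line at P: -2*x + 9*y + 25 = 0.

Step 1: f(-1, -3) = 0, so P lies on C.
Step 2: partial derivatives
  f_x(x, y) = y + 1, f_y(x, y) = x - 4*y - 2.
  f_x(P) = -2, f_y(P) = 9 (gradient nonzero, so P is smooth).
Step 3: tangent line at P: -2·(x − -1) + 9·(y − -3) = 0.
Expanding: -2*x + 9*y + 25 = 0.


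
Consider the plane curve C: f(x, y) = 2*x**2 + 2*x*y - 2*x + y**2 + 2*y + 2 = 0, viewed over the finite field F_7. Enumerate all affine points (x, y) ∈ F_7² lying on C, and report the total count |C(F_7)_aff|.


Affine F_7-points: {(1, 1), (1, 2), (3, 0), (3, 6), (5, 0), (5, 2), (6, 1), (6, 6)}; count = 8.

For each of the 49 pairs (x, y) ∈ F_7², evaluate f(x, y) mod 7. Record the zeros.
  x = 0: [0↦2, 1↦5, 2↦3, 3↦3, 4↦5, 5↦2, 6↦1]  zeros at y ∈ ∅
  x = 1: [0↦2, 1↦0, 2↦0, 3↦2, 4↦6, 5↦5, 6↦6]  zeros at y ∈ {1, 2}
  x = 2: [0↦6, 1↦6, 2↦1, 3↦5, 4↦4, 5↦5, 6↦1]  zeros at y ∈ ∅
  x = 3: [0↦0, 1↦2, 2↦6, 3↦5, 4↦6, 5↦2, 6↦0]  zeros at y ∈ {0, 6}
  x = 4: [0↦5, 1↦2, 2↦1, 3↦2, 4↦5, 5↦3, 6↦3]  zeros at y ∈ ∅
  x = 5: [0↦0, 1↦6, 2↦0, 3↦3, 4↦1, 5↦1, 6↦3]  zeros at y ∈ {0, 2}
  x = 6: [0↦6, 1↦0, 2↦3, 3↦1, 4↦1, 5↦3, 6↦0]  zeros at y ∈ {1, 6}
Collecting zeros: affine points = {(1, 1), (1, 2), (3, 0), (3, 6), (5, 0), (5, 2), (6, 1), (6, 6)}.
Total count |C(F_7)_aff| = 8.


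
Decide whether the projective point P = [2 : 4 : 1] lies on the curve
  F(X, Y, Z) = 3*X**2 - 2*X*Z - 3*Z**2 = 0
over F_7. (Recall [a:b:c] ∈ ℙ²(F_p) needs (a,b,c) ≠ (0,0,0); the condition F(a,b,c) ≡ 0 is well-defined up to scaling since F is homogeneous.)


F(2,4,1) ≡ 5 (mod 7); P is NOT on the curve.

Evaluate F(2, 4, 1) term-by-term (mod 7).
  3*X**2 ↦ 3·4·1·1 = 12
  -2*X*Z ↦ -2·2·1·1 = -4
  -3*Z**2 ↦ -3·1·1·1 = -3
Sum: F(2, 4, 1) = (12) + (-4) + (-3) = 5.
Reducing mod 7: 5 ≡ 5 (mod 7).
Since F(a, b, c) ≡ 5 ≠ 0 (mod 7), P does NOT lie on the curve.


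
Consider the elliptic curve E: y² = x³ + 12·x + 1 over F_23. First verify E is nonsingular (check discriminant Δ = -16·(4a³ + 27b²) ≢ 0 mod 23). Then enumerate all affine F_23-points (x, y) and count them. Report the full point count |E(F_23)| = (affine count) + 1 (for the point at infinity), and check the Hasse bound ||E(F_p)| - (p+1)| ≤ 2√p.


Affine points = {(0, 1), (0, 22), (3, 8), (3, 15), (5, 5), (5, 18), (6, 6), (6, 17), (13, 10), (13, 13), (17, 9), (17, 14), (18, 0), (19, 2), (19, 21)}; affine count = 15; |E(F_23)| = 16.

Discriminant check: Δ ∝ 4a³ + 27b² = 4·12³ + 27·1² = 4·1728 + 27·1 ≡ 16 (mod 23). Nonzero ⇒ E is nonsingular.
For each x ∈ F_23, compute rhs = x³ + 12·x + 1 mod 23, then count y ∈ F_23 with y² ≡ rhs.
  x = 0: rhs = 1, matching y values: 1, 22 (2 points).
  x = 1: rhs = 14, matching y values: none (0 points).
  x = 2: rhs = 10, matching y values: none (0 points).
  x = 3: rhs = 18, matching y values: 8, 15 (2 points).
  x = 4: rhs = 21, matching y values: none (0 points).
  x = 5: rhs = 2, matching y values: 5, 18 (2 points).
  x = 6: rhs = 13, matching y values: 6, 17 (2 points).
  x = 7: rhs = 14, matching y values: none (0 points).
  x = 8: rhs = 11, matching y values: none (0 points).
  x = 9: rhs = 10, matching y values: none (0 points).
  x = 10: rhs = 17, matching y values: none (0 points).
  x = 11: rhs = 15, matching y values: none (0 points).
  x = 12: rhs = 10, matching y values: none (0 points).
  x = 13: rhs = 8, matching y values: 10, 13 (2 points).
  x = 14: rhs = 15, matching y values: none (0 points).
  x = 15: rhs = 14, matching y values: none (0 points).
  x = 16: rhs = 11, matching y values: none (0 points).
  x = 17: rhs = 12, matching y values: 9, 14 (2 points).
  x = 18: rhs = 0, matching y values: 0 (1 points).
  x = 19: rhs = 4, matching y values: 2, 21 (2 points).
  x = 20: rhs = 7, matching y values: none (0 points).
  x = 21: rhs = 15, matching y values: none (0 points).
  x = 22: rhs = 11, matching y values: none (0 points).
Total affine count: 15.
Full point count |E(F_23)| = 15 + 1 = 16.
Hasse bound: |16 − (23+1)| = |-8| = 8 ≤ 2√23 ≈ 9.5917 ✓.


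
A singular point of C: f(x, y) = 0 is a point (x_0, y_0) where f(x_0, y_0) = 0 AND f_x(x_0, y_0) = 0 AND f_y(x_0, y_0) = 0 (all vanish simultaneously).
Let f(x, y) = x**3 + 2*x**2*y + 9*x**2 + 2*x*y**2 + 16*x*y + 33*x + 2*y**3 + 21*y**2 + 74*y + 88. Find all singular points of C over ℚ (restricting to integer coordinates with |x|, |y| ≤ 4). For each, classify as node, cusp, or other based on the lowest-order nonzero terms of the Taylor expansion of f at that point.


Singular points: {(-1, -3)}; classification: cusp.

Compute partial derivatives:
  f_x = 3*x**2 + 4*x*y + 18*x + 2*y**2 + 16*y + 33.
  f_y = 2*x**2 + 4*x*y + 16*x + 6*y**2 + 42*y + 74.
Scan x_0 ∈ {−4, ..., 4}. For each x_0, f_y(x_0, y) is a polynomial in y; find its integer roots y ∈ {−4, ..., 4}, then test f_x and f at those candidates.
  x = -4: f_y(-4, y) = 6*y**2 + 26*y + 42; no integer root y with |y| ≤ 4.
  x = -3: f_y(-3, y) = 6*y**2 + 30*y + 44; no integer root y with |y| ≤ 4.
  x = -2: f_y(-2, y) = 6*y**2 + 34*y + 50; no integer root y with |y| ≤ 4.
  x = -1: f_y(-1, y) = 6*y**2 + 38*y + 60; vanishes at y ∈ {-3}. (-1, -3): f_x = 0, f = 0 — SINGULAR.
  x = 0: f_y(0, y) = 6*y**2 + 42*y + 74; no integer root y with |y| ≤ 4.
  x = 1: f_y(1, y) = 6*y**2 + 46*y + 92; no integer root y with |y| ≤ 4.
  x = 2: f_y(2, y) = 6*y**2 + 50*y + 114; no integer root y with |y| ≤ 4.
  x = 3: f_y(3, y) = 6*y**2 + 54*y + 140; no integer root y with |y| ≤ 4.
  x = 4: f_y(4, y) = 6*y**2 + 58*y + 170; no integer root y with |y| ≤ 4.
Only singular point on the grid: (-1, -3).
Classify: substitute x = -1 + u, y = -3 + v and expand: f = u**3 + 2*u**2*v + 2*u*v**2 + 2*v**3 + v**2.
No constant or linear terms (consistent with a singular point). Quadratic part: v**2. Cubic part: u**3 + 2*u**2*v + 2*u*v**2 + 2*v**3.
The quadratic part v**2 is a perfect square, so there is a single (double) tangent line v = 0, i.e. y = -3. Restricting the cubic part to that line (v = 0) leaves u**3 ≠ 0, so f is not divisible by v and the branch is v² ≈ -u**3 to lowest order — this is a cusp.
Classification: cusp.


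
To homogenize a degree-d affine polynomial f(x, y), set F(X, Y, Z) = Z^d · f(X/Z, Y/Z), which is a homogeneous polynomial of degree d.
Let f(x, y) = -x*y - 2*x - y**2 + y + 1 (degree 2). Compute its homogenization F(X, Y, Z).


F(X, Y, Z) = -X*Y - 2*X*Z - Y**2 + Y*Z + Z**2

deg(f) = 2.
Substitute x = X/Z, y = Y/Z into f, then multiply by Z^2.
  monomial -1·x^1·y^1 ↦ -1·X^1·Y^1·Z^0.
  monomial -2·x^1·y^0 ↦ -2·X^1·Y^0·Z^1.
  monomial -1·x^0·y^2 ↦ -1·X^0·Y^2·Z^0.
  monomial 1·x^0·y^1 ↦ 1·X^0·Y^1·Z^1.
  monomial 1·x^0·y^0 ↦ 1·X^0·Y^0·Z^2.
Collecting: F(X, Y, Z) = -X*Y - 2*X*Z - Y**2 + Y*Z + Z**2.


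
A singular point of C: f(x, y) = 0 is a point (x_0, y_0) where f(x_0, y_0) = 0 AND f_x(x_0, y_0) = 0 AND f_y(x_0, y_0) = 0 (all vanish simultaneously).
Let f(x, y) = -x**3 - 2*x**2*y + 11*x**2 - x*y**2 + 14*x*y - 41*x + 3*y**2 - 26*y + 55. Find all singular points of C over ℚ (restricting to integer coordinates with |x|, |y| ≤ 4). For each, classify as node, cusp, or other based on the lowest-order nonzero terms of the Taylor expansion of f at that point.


Singular points: {(2, 3)}; classification: node.

Compute partial derivatives:
  f_x = -3*x**2 - 4*x*y + 22*x - y**2 + 14*y - 41.
  f_y = -2*x**2 - 2*x*y + 14*x + 6*y - 26.
Scan x_0 ∈ {−4, ..., 4}. For each x_0, f_y(x_0, y) is a polynomial in y; find its integer roots y ∈ {−4, ..., 4}, then test f_x and f at those candidates.
  x = -4: f_y(-4, y) = 14*y - 114; no integer root y with |y| ≤ 4.
  x = -3: f_y(-3, y) = 12*y - 86; no integer root y with |y| ≤ 4.
  x = -2: f_y(-2, y) = 10*y - 62; no integer root y with |y| ≤ 4.
  x = -1: f_y(-1, y) = 8*y - 42; no integer root y with |y| ≤ 4.
  x = 0: f_y(0, y) = 6*y - 26; no integer root y with |y| ≤ 4.
  x = 1: f_y(1, y) = 4*y - 14; no integer root y with |y| ≤ 4.
  x = 2: f_y(2, y) = 2*y - 6; vanishes at y ∈ {3}. (2, 3): f_x = 0, f = 0 — SINGULAR.
  x = 3: f_y(3, y) = -2; no integer root y with |y| ≤ 4.
  x = 4: f_y(4, y) = -2*y - 2; vanishes at y ∈ {-1}. (4, -1): f_x = 0 but f = 4 ≠ 0.
Only singular point on the grid: (2, 3).
Classify: substitute x = 2 + u, y = 3 + v and expand: f = -u**3 - 2*u**2*v - u**2 - u*v**2 + v**2.
No constant or linear terms (consistent with a singular point). Quadratic part: -u**2 + v**2. Cubic part: -u**3 - 2*u**2*v - u*v**2.
The quadratic part v**2 - u**2 = (v − u)(v + u) splits into two distinct linear factors, so there are two distinct tangent lines y − 3 = ±(x − 2) — this is a node (ordinary double point).
Classification: node.


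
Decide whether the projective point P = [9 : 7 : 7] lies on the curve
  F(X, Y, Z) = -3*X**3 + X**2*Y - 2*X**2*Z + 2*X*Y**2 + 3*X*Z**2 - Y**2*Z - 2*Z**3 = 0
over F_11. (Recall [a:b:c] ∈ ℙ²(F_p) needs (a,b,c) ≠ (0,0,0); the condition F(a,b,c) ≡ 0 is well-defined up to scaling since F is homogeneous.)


F(9,7,7) ≡ 6 (mod 11); P is NOT on the curve.

Evaluate F(9, 7, 7) term-by-term (mod 11).
  -3*X**3 ↦ -3·729·1·1 = -2187
  X**2*Y ↦ 1·81·7·1 = 567
  -2*X**2*Z ↦ -2·81·1·7 = -1134
  2*X*Y**2 ↦ 2·9·49·1 = 882
  3*X*Z**2 ↦ 3·9·1·49 = 1323
  -Y**2*Z ↦ -1·1·49·7 = -343
  -2*Z**3 ↦ -2·1·1·343 = -686
Sum: F(9, 7, 7) = (-2187) + (567) + (-1134) + (882) + (1323) + (-343) + (-686) = -1578.
Reducing mod 11: -1578 ≡ 6 (mod 11).
Since F(a, b, c) ≡ 6 ≠ 0 (mod 11), P does NOT lie on the curve.


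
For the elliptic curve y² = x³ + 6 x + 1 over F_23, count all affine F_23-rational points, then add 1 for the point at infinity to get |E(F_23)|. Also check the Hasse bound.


Affine points = {(0, 1), (0, 22), (1, 10), (1, 13), (3, 0), (5, 8), (5, 15), (6, 0), (7, 8), (7, 15), (8, 3), (8, 20), (9, 5), (9, 18), (10, 7), (10, 16), (11, 8), (11, 15), (14, 0), (15, 4), (15, 19), (17, 5), (17, 18), (20, 5), (20, 18), (21, 2), (21, 21)}; affine count = 27; |E(F_23)| = 28.

Discriminant check: Δ ∝ 4a³ + 27b² = 4·6³ + 27·1² = 4·216 + 27·1 ≡ 17 (mod 23). Nonzero ⇒ E is nonsingular.
For each x ∈ F_23, compute rhs = x³ + 6·x + 1 mod 23, then count y ∈ F_23 with y² ≡ rhs.
  x = 0: rhs = 1, matching y values: 1, 22 (2 points).
  x = 1: rhs = 8, matching y values: 10, 13 (2 points).
  x = 2: rhs = 21, matching y values: none (0 points).
  x = 3: rhs = 0, matching y values: 0 (1 points).
  x = 4: rhs = 20, matching y values: none (0 points).
  x = 5: rhs = 18, matching y values: 8, 15 (2 points).
  x = 6: rhs = 0, matching y values: 0 (1 points).
  x = 7: rhs = 18, matching y values: 8, 15 (2 points).
  x = 8: rhs = 9, matching y values: 3, 20 (2 points).
  x = 9: rhs = 2, matching y values: 5, 18 (2 points).
  x = 10: rhs = 3, matching y values: 7, 16 (2 points).
  x = 11: rhs = 18, matching y values: 8, 15 (2 points).
  x = 12: rhs = 7, matching y values: none (0 points).
  x = 13: rhs = 22, matching y values: none (0 points).
  x = 14: rhs = 0, matching y values: 0 (1 points).
  x = 15: rhs = 16, matching y values: 4, 19 (2 points).
  x = 16: rhs = 7, matching y values: none (0 points).
  x = 17: rhs = 2, matching y values: 5, 18 (2 points).
  x = 18: rhs = 7, matching y values: none (0 points).
  x = 19: rhs = 5, matching y values: none (0 points).
  x = 20: rhs = 2, matching y values: 5, 18 (2 points).
  x = 21: rhs = 4, matching y values: 2, 21 (2 points).
  x = 22: rhs = 17, matching y values: none (0 points).
Total affine count: 27.
Full point count |E(F_23)| = 27 + 1 = 28.
Hasse bound: |28 − (23+1)| = |4| = 4 ≤ 2√23 ≈ 9.5917 ✓.


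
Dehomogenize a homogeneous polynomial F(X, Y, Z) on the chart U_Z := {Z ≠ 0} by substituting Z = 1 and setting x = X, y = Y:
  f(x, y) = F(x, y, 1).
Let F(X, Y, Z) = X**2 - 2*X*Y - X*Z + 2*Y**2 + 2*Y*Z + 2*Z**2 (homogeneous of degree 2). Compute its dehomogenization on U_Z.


f(x, y) = x**2 - 2*x*y - x + 2*y**2 + 2*y + 2

On U_Z we set Z = 1. Each monomial c·X^i·Y^j·Z^k in F becomes c·x^i·y^j·1^k = c·x^i·y^j.
Substituting Z = 1: F(X, Y, 1) = x**2 - 2*x*y - x + 2*y**2 + 2*y + 2.
Note: deg(f) ≤ deg(F) = 2; strict inequality happens when F is divisible by Z (lost terms).


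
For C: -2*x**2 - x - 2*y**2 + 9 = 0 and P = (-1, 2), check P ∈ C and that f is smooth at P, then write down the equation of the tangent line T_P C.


Tangent line at P: 3*x - 8*y + 19 = 0.

Step 1: f(-1, 2) = 0, so P lies on C.
Step 2: partial derivatives
  f_x(x, y) = -4*x - 1, f_y(x, y) = -4*y.
  f_x(P) = 3, f_y(P) = -8 (gradient nonzero, so P is smooth).
Step 3: tangent line at P: 3·(x − -1) + -8·(y − 2) = 0.
Expanding: 3*x - 8*y + 19 = 0.


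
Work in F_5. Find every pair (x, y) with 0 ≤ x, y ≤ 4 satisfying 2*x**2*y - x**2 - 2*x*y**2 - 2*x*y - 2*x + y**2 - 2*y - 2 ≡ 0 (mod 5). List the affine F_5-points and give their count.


Affine F_5-points: {(1, 0), (1, 3), (2, 0), (2, 4), (4, 2), (4, 4)}; count = 6.

For each of the 25 pairs (x, y) ∈ F_5², evaluate f(x, y) mod 5. Record the zeros.
  x = 0: [0↦3, 1↦2, 2↦3, 3↦1, 4↦1]  zeros at y ∈ ∅
  x = 1: [0↦0, 1↦2, 2↦2, 3↦0, 4↦1]  zeros at y ∈ {0, 3}
  x = 2: [0↦0, 1↦4, 2↦2, 3↦4, 4↦0]  zeros at y ∈ {0, 4}
  x = 3: [0↦3, 1↦3, 2↦3, 3↦3, 4↦3]  zeros at y ∈ ∅
  x = 4: [0↦4, 1↦4, 2↦0, 3↦2, 4↦0]  zeros at y ∈ {2, 4}
Collecting zeros: affine points = {(1, 0), (1, 3), (2, 0), (2, 4), (4, 2), (4, 4)}.
Total count |C(F_5)_aff| = 6.


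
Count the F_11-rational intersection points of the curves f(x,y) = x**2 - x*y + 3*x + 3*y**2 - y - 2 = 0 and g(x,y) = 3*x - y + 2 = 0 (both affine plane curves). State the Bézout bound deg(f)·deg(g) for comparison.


Common zeros: {(2, 8), (5, 6)}; count = 2; Bézout bound = 2.

deg(f) = 2, deg(g) = 1, so Bézout bound = 2.
Scan x ∈ F_11. For each x, list the y ∈ F_11 with f(x, y) ≡ 0 and those with g(x, y) ≡ 0 (mod 11); the common zeros in that column are the intersection.
  x = 0: f ≡ 0 at y ∈ {1, 3}; g ≡ 0 at y ∈ {2}; common: ∅.
  x = 1: f ≡ 0 at y ∈ ∅; g ≡ 0 at y ∈ {5}; common: ∅.
  x = 2: f ≡ 0 at y ∈ {4, 8}; g ≡ 0 at y ∈ {8}; common: {8}.
  x = 3: f ≡ 0 at y ∈ {8}; g ≡ 0 at y ∈ {0}; common: ∅.
  x = 4: f ≡ 0 at y ∈ ∅; g ≡ 0 at y ∈ {3}; common: ∅.
  x = 5: f ≡ 0 at y ∈ {6, 7}; g ≡ 0 at y ∈ {6}; common: {6}.
  x = 6: f ≡ 0 at y ∈ ∅; g ≡ 0 at y ∈ {9}; common: ∅.
  x = 7: f ≡ 0 at y ∈ ∅; g ≡ 0 at y ∈ {1}; common: ∅.
  x = 8: f ≡ 0 at y ∈ ∅; g ≡ 0 at y ∈ {4}; common: ∅.
  x = 9: f ≡ 0 at y ∈ {1, 6}; g ≡ 0 at y ∈ {7}; common: ∅.
  x = 10: f ≡ 0 at y ∈ {4, 7}; g ≡ 0 at y ∈ {10}; common: ∅.
Collecting: common zeros = {(2, 8), (5, 6)}, so the count is 2.
Comparison with the Bézout bound: 2 ≤ 2 = deg(f)·deg(g), as expected for curves with no common component (the bound is attained).


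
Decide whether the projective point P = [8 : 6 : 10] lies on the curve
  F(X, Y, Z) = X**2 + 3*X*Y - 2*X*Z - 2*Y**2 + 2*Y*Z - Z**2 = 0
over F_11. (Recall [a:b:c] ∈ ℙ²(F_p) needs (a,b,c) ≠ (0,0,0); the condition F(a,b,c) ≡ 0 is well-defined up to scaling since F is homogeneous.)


F(8,6,10) ≡ 7 (mod 11); P is NOT on the curve.

Evaluate F(8, 6, 10) term-by-term (mod 11).
  X**2 ↦ 1·64·1·1 = 64
  3*X*Y ↦ 3·8·6·1 = 144
  -2*X*Z ↦ -2·8·1·10 = -160
  -2*Y**2 ↦ -2·1·36·1 = -72
  2*Y*Z ↦ 2·1·6·10 = 120
  -Z**2 ↦ -1·1·1·100 = -100
Sum: F(8, 6, 10) = (64) + (144) + (-160) + (-72) + (120) + (-100) = -4.
Reducing mod 11: -4 ≡ 7 (mod 11).
Since F(a, b, c) ≡ 7 ≠ 0 (mod 11), P does NOT lie on the curve.


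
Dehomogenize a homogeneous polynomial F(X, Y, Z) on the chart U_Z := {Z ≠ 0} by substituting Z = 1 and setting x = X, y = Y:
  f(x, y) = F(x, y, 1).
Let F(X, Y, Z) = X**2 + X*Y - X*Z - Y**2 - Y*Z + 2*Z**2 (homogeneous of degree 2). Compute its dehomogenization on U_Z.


f(x, y) = x**2 + x*y - x - y**2 - y + 2

On U_Z we set Z = 1. Each monomial c·X^i·Y^j·Z^k in F becomes c·x^i·y^j·1^k = c·x^i·y^j.
Substituting Z = 1: F(X, Y, 1) = x**2 + x*y - x - y**2 - y + 2.
Note: deg(f) ≤ deg(F) = 2; strict inequality happens when F is divisible by Z (lost terms).


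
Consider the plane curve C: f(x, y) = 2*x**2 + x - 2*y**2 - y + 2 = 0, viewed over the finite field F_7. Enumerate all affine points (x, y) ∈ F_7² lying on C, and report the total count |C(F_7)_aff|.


Affine F_7-points: {(4, 1), (4, 2), (5, 4), (5, 6), (6, 1), (6, 2)}; count = 6.

For each of the 49 pairs (x, y) ∈ F_7², evaluate f(x, y) mod 7. Record the zeros.
  x = 0: [0↦2, 1↦6, 2↦6, 3↦2, 4↦1, 5↦3, 6↦1]  zeros at y ∈ ∅
  x = 1: [0↦5, 1↦2, 2↦2, 3↦5, 4↦4, 5↦6, 6↦4]  zeros at y ∈ ∅
  x = 2: [0↦5, 1↦2, 2↦2, 3↦5, 4↦4, 5↦6, 6↦4]  zeros at y ∈ ∅
  x = 3: [0↦2, 1↦6, 2↦6, 3↦2, 4↦1, 5↦3, 6↦1]  zeros at y ∈ ∅
  x = 4: [0↦3, 1↦0, 2↦0, 3↦3, 4↦2, 5↦4, 6↦2]  zeros at y ∈ {1, 2}
  x = 5: [0↦1, 1↦5, 2↦5, 3↦1, 4↦0, 5↦2, 6↦0]  zeros at y ∈ {4, 6}
  x = 6: [0↦3, 1↦0, 2↦0, 3↦3, 4↦2, 5↦4, 6↦2]  zeros at y ∈ {1, 2}
Collecting zeros: affine points = {(4, 1), (4, 2), (5, 4), (5, 6), (6, 1), (6, 2)}.
Total count |C(F_7)_aff| = 6.


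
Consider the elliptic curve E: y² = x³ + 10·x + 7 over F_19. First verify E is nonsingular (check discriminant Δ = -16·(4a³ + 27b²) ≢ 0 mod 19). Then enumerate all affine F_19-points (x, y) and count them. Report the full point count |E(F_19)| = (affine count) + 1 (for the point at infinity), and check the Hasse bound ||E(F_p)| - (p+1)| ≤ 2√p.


Affine points = {(0, 8), (0, 11), (2, 4), (2, 15), (3, 8), (3, 11), (4, 4), (4, 15), (5, 7), (5, 12), (6, 6), (6, 13), (9, 3), (9, 16), (10, 9), (10, 10), (11, 2), (11, 17), (13, 4), (13, 15), (15, 6), (15, 13), (16, 8), (16, 11), (17, 6), (17, 13)}; affine count = 26; |E(F_19)| = 27.

Discriminant check: Δ ∝ 4a³ + 27b² = 4·10³ + 27·7² = 4·1000 + 27·49 ≡ 3 (mod 19). Nonzero ⇒ E is nonsingular.
For each x ∈ F_19, compute rhs = x³ + 10·x + 7 mod 19, then count y ∈ F_19 with y² ≡ rhs.
  x = 0: rhs = 7, matching y values: 8, 11 (2 points).
  x = 1: rhs = 18, matching y values: none (0 points).
  x = 2: rhs = 16, matching y values: 4, 15 (2 points).
  x = 3: rhs = 7, matching y values: 8, 11 (2 points).
  x = 4: rhs = 16, matching y values: 4, 15 (2 points).
  x = 5: rhs = 11, matching y values: 7, 12 (2 points).
  x = 6: rhs = 17, matching y values: 6, 13 (2 points).
  x = 7: rhs = 2, matching y values: none (0 points).
  x = 8: rhs = 10, matching y values: none (0 points).
  x = 9: rhs = 9, matching y values: 3, 16 (2 points).
  x = 10: rhs = 5, matching y values: 9, 10 (2 points).
  x = 11: rhs = 4, matching y values: 2, 17 (2 points).
  x = 12: rhs = 12, matching y values: none (0 points).
  x = 13: rhs = 16, matching y values: 4, 15 (2 points).
  x = 14: rhs = 3, matching y values: none (0 points).
  x = 15: rhs = 17, matching y values: 6, 13 (2 points).
  x = 16: rhs = 7, matching y values: 8, 11 (2 points).
  x = 17: rhs = 17, matching y values: 6, 13 (2 points).
  x = 18: rhs = 15, matching y values: none (0 points).
Total affine count: 26.
Full point count |E(F_19)| = 26 + 1 = 27.
Hasse bound: |27 − (19+1)| = |7| = 7 ≤ 2√19 ≈ 8.7178 ✓.


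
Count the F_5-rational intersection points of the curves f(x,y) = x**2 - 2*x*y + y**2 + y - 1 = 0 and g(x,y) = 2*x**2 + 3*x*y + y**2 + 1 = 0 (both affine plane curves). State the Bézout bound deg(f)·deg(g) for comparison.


Common zeros: {(0, 2)}; count = 1; Bézout bound = 4.

deg(f) = 2, deg(g) = 2, so Bézout bound = 4.
Scan x ∈ F_5. For each x, list the y ∈ F_5 with f(x, y) ≡ 0 and those with g(x, y) ≡ 0 (mod 5); the common zeros in that column are the intersection.
  x = 0: f ≡ 0 at y ∈ {2}; g ≡ 0 at y ∈ {2, 3}; common: {2}.
  x = 1: f ≡ 0 at y ∈ {0, 1}; g ≡ 0 at y ∈ ∅; common: ∅.
  x = 2: f ≡ 0 at y ∈ ∅; g ≡ 0 at y ∈ {2}; common: ∅.
  x = 3: f ≡ 0 at y ∈ ∅; g ≡ 0 at y ∈ {3}; common: ∅.
  x = 4: f ≡ 0 at y ∈ {0, 2}; g ≡ 0 at y ∈ ∅; common: ∅.
Collecting: common zeros = {(0, 2)}, so the count is 1.
Comparison with the Bézout bound: 1 ≤ 4 = deg(f)·deg(g), as expected for curves with no common component (the affine F_5-count falls short of the bound because intersections may lie at infinity, over extension fields, or carry multiplicity).


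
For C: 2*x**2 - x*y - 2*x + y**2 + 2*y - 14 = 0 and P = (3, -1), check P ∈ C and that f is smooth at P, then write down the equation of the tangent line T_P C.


Tangent line at P: 11*x - 3*y - 36 = 0.

Step 1: f(3, -1) = 0, so P lies on C.
Step 2: partial derivatives
  f_x(x, y) = 4*x - y - 2, f_y(x, y) = -x + 2*y + 2.
  f_x(P) = 11, f_y(P) = -3 (gradient nonzero, so P is smooth).
Step 3: tangent line at P: 11·(x − 3) + -3·(y − -1) = 0.
Expanding: 11*x - 3*y - 36 = 0.


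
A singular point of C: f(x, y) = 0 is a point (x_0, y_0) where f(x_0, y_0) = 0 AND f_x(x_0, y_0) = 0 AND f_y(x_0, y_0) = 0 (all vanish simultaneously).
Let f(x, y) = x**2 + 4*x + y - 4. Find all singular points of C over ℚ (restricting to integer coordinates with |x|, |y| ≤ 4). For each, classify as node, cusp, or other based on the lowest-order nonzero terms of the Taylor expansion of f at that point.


No singular points in the scanned grid; C is smooth there.

Compute partial derivatives:
  f_x = 2*x + 4.
  f_y = 1.
f_y = 1 is a nonzero constant, so f_y never vanishes: no point (x, y) can satisfy f = f_x = f_y = 0. In particular no (x, y) ∈ {−4, ..., 4}² is singular; the curve is smooth.


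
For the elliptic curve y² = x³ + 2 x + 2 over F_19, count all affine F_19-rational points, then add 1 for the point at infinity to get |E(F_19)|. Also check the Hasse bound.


Affine points = {(1, 9), (1, 10), (3, 4), (3, 15), (4, 6), (4, 13), (5, 2), (5, 17), (7, 6), (7, 13), (8, 6), (8, 13), (11, 5), (11, 14), (12, 5), (12, 14), (14, 0), (15, 5), (15, 14), (16, 8), (16, 11), (17, 3), (17, 16)}; affine count = 23; |E(F_19)| = 24.

Discriminant check: Δ ∝ 4a³ + 27b² = 4·2³ + 27·2² = 4·8 + 27·4 ≡ 7 (mod 19). Nonzero ⇒ E is nonsingular.
For each x ∈ F_19, compute rhs = x³ + 2·x + 2 mod 19, then count y ∈ F_19 with y² ≡ rhs.
  x = 0: rhs = 2, matching y values: none (0 points).
  x = 1: rhs = 5, matching y values: 9, 10 (2 points).
  x = 2: rhs = 14, matching y values: none (0 points).
  x = 3: rhs = 16, matching y values: 4, 15 (2 points).
  x = 4: rhs = 17, matching y values: 6, 13 (2 points).
  x = 5: rhs = 4, matching y values: 2, 17 (2 points).
  x = 6: rhs = 2, matching y values: none (0 points).
  x = 7: rhs = 17, matching y values: 6, 13 (2 points).
  x = 8: rhs = 17, matching y values: 6, 13 (2 points).
  x = 9: rhs = 8, matching y values: none (0 points).
  x = 10: rhs = 15, matching y values: none (0 points).
  x = 11: rhs = 6, matching y values: 5, 14 (2 points).
  x = 12: rhs = 6, matching y values: 5, 14 (2 points).
  x = 13: rhs = 2, matching y values: none (0 points).
  x = 14: rhs = 0, matching y values: 0 (1 points).
  x = 15: rhs = 6, matching y values: 5, 14 (2 points).
  x = 16: rhs = 7, matching y values: 8, 11 (2 points).
  x = 17: rhs = 9, matching y values: 3, 16 (2 points).
  x = 18: rhs = 18, matching y values: none (0 points).
Total affine count: 23.
Full point count |E(F_19)| = 23 + 1 = 24.
Hasse bound: |24 − (19+1)| = |4| = 4 ≤ 2√19 ≈ 8.7178 ✓.


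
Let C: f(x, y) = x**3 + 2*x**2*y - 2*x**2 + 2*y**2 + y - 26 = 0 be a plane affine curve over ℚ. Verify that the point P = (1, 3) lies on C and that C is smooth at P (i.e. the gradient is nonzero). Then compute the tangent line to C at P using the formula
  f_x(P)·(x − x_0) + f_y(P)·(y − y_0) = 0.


Tangent line at P: 11*x + 15*y - 56 = 0.

Step 1: f(1, 3) = 0, so P lies on C.
Step 2: partial derivatives
  f_x(x, y) = 3*x**2 + 4*x*y - 4*x, f_y(x, y) = 2*x**2 + 4*y + 1.
  f_x(P) = 11, f_y(P) = 15 (gradient nonzero, so P is smooth).
Step 3: tangent line at P: 11·(x − 1) + 15·(y − 3) = 0.
Expanding: 11*x + 15*y - 56 = 0.


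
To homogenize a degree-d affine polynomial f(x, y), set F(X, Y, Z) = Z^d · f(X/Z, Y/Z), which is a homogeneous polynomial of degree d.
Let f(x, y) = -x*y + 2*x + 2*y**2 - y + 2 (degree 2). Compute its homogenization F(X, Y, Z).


F(X, Y, Z) = -X*Y + 2*X*Z + 2*Y**2 - Y*Z + 2*Z**2

deg(f) = 2.
Substitute x = X/Z, y = Y/Z into f, then multiply by Z^2.
  monomial -1·x^1·y^1 ↦ -1·X^1·Y^1·Z^0.
  monomial 2·x^1·y^0 ↦ 2·X^1·Y^0·Z^1.
  monomial 2·x^0·y^2 ↦ 2·X^0·Y^2·Z^0.
  monomial -1·x^0·y^1 ↦ -1·X^0·Y^1·Z^1.
  monomial 2·x^0·y^0 ↦ 2·X^0·Y^0·Z^2.
Collecting: F(X, Y, Z) = -X*Y + 2*X*Z + 2*Y**2 - Y*Z + 2*Z**2.


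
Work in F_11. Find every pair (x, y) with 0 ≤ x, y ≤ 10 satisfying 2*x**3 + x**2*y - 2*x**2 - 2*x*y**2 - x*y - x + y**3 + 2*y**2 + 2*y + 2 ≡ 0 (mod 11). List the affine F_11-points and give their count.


Affine F_11-points: {(0, 2), (0, 5), (1, 9), (2, 1), (2, 6), (3, 10), (6, 8), (7, 0), (7, 1), (8, 1), (10, 4)}; count = 11.

For each of the 121 pairs (x, y) ∈ F_11², evaluate f(x, y) mod 11. Record the zeros.
  x = 0: [0↦2, 1↦7, 2↦0, 3↦9, 4↦7, 5↦0, 6↦5, 7↦6, 8↦9, 9↦9, 10↦1]  zeros at y ∈ {2, 5}
  x = 1: [0↦1, 1↦4, 2↦2, 3↦1, 4↦7, 5↦4, 6↦9, 7↦6, 8↦1, 9↦0, 10↦9]  zeros at y ∈ {9}
  x = 2: [0↦8, 1↦0, 2↦5, 3↦7, 4↦1, 5↦4, 6↦0, 7↦6, 8↦6, 9↦6, 10↦1]  zeros at y ∈ {1, 6}
  x = 3: [0↦2, 1↦7, 2↦10, 3↦6, 4↦1, 5↦1, 6↦1, 7↦7, 8↦3, 9↦6, 10↦0]  zeros at y ∈ {10}
  x = 4: [0↦6, 1↦4, 2↦7, 3↦10, 4↦8, 5↦7, 6↦2, 7↦10, 8↦4, 9↦1, 10↦7]  zeros at y ∈ ∅
  x = 5: [0↦10, 1↦3, 2↦8, 3↦9, 4↦1, 5↦1, 6↦4, 7↦5, 8↦10, 9↦3, 10↦1]  zeros at y ∈ ∅
  x = 6: [0↦4, 1↦5, 2↦3, 3↦4, 4↦3, 5↦6, 6↦8, 7↦4, 8↦0, 9↦2, 10↦5]  zeros at y ∈ {8}
  x = 7: [0↦0, 1↦0, 2↦4, 3↦7, 4↦4, 5↦1, 6↦4, 7↦8, 8↦8, 9↦10, 10↦9]  zeros at y ∈ {0, 1}
  x = 8: [0↦10, 1↦0, 2↦1, 3↦8, 4↦5, 5↦9, 6↦4, 7↦7, 8↦2, 9↦6, 10↦3]  zeros at y ∈ {1}
  x = 9: [0↦2, 1↦6, 2↦6, 3↦8, 4↦7, 5↦9, 6↦9, 7↦2, 8↦5, 9↦2, 10↦10]  zeros at y ∈ ∅
  x = 10: [0↦10, 1↦8, 2↦9, 3↦8, 4↦0, 5↦2, 6↦9, 7↦5, 8↦7, 9↦10, 10↦9]  zeros at y ∈ {4}
Collecting zeros: affine points = {(0, 2), (0, 5), (1, 9), (2, 1), (2, 6), (3, 10), (6, 8), (7, 0), (7, 1), (8, 1), (10, 4)}.
Total count |C(F_11)_aff| = 11.


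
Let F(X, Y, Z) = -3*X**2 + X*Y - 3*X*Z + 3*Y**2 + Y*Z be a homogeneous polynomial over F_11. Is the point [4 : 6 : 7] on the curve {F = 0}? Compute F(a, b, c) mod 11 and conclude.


F(4,6,7) ≡ 9 (mod 11); P is NOT on the curve.

Evaluate F(4, 6, 7) term-by-term (mod 11).
  -3*X**2 ↦ -3·16·1·1 = -48
  X*Y ↦ 1·4·6·1 = 24
  -3*X*Z ↦ -3·4·1·7 = -84
  3*Y**2 ↦ 3·1·36·1 = 108
  Y*Z ↦ 1·1·6·7 = 42
Sum: F(4, 6, 7) = (-48) + (24) + (-84) + (108) + (42) = 42.
Reducing mod 11: 42 ≡ 9 (mod 11).
Since F(a, b, c) ≡ 9 ≠ 0 (mod 11), P does NOT lie on the curve.
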